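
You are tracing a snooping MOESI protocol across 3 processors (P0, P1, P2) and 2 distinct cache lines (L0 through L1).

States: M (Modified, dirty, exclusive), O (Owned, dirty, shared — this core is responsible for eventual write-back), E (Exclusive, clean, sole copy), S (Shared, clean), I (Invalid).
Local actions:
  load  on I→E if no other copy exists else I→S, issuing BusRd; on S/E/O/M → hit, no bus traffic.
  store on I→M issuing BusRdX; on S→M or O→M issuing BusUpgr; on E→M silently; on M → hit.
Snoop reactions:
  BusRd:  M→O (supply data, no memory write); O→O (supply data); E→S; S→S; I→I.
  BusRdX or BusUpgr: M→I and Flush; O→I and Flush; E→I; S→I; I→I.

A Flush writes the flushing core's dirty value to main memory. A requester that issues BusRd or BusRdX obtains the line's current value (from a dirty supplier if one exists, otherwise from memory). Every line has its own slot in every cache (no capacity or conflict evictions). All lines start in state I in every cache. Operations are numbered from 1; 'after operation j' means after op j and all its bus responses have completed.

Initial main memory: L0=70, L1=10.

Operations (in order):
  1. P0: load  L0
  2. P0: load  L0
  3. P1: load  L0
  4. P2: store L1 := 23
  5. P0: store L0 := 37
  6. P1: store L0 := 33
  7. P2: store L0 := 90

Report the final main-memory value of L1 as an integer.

[1] P0: load  L0 | P0:E(70), P1:I, P2:I | bus: BusRd
[2] P0: load  L0 | P0:E(70), P1:I, P2:I | bus: none
[3] P1: load  L0 | P0:S(70), P1:S(70), P2:I | bus: BusRd
[4] P2: store L1 := 23 | P0:I, P1:I, P2:M(23) | bus: BusRdX
[5] P0: store L0 := 37 | P0:M(37), P1:I, P2:I | bus: BusUpgr
[6] P1: store L0 := 33 | P0:I, P1:M(33), P2:I | bus: BusRdX,Flush
[7] P2: store L0 := 90 | P0:I, P1:I, P2:M(90) | bus: BusRdX,Flush

memory[L1] = 10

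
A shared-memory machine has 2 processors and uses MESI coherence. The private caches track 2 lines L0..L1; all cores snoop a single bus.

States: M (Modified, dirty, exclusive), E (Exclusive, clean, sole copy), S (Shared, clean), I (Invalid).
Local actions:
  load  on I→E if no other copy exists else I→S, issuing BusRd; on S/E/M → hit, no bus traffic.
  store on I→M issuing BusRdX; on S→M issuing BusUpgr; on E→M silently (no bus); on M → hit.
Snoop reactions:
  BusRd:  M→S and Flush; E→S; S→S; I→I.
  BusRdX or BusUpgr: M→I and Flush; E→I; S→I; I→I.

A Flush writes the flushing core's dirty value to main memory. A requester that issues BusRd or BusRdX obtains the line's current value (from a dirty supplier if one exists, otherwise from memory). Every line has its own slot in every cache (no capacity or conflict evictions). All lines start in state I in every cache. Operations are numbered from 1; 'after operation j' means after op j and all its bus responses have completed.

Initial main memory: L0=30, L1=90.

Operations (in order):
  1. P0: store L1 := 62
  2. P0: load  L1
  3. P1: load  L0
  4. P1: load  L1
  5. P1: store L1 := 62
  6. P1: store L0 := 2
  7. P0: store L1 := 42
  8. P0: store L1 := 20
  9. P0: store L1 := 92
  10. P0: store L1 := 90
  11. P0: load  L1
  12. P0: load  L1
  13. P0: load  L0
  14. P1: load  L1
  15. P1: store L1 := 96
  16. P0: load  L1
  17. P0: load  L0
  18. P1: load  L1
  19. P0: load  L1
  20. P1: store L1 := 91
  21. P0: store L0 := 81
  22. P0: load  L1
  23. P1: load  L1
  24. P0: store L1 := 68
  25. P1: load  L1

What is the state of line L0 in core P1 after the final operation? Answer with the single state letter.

1. P0: store L1 := 62  bus=[BusRdX]  L1: P0=M P1=I  mem[L1]=90
2. P0: load  L1  bus=[-]  L1: P0=M P1=I  mem[L1]=90
3. P1: load  L0  bus=[BusRd]  L0: P0=I P1=E  mem[L0]=30
4. P1: load  L1  bus=[BusRd,Flush]  L1: P0=S P1=S  mem[L1]=62
5. P1: store L1 := 62  bus=[BusUpgr]  L1: P0=I P1=M  mem[L1]=62
6. P1: store L0 := 2  bus=[-]  L0: P0=I P1=M  mem[L0]=30
7. P0: store L1 := 42  bus=[BusRdX,Flush]  L1: P0=M P1=I  mem[L1]=62
8. P0: store L1 := 20  bus=[-]  L1: P0=M P1=I  mem[L1]=62
9. P0: store L1 := 92  bus=[-]  L1: P0=M P1=I  mem[L1]=62
10. P0: store L1 := 90  bus=[-]  L1: P0=M P1=I  mem[L1]=62
11. P0: load  L1  bus=[-]  L1: P0=M P1=I  mem[L1]=62
12. P0: load  L1  bus=[-]  L1: P0=M P1=I  mem[L1]=62
13. P0: load  L0  bus=[BusRd,Flush]  L0: P0=S P1=S  mem[L0]=2
14. P1: load  L1  bus=[BusRd,Flush]  L1: P0=S P1=S  mem[L1]=90
15. P1: store L1 := 96  bus=[BusUpgr]  L1: P0=I P1=M  mem[L1]=90
16. P0: load  L1  bus=[BusRd,Flush]  L1: P0=S P1=S  mem[L1]=96
17. P0: load  L0  bus=[-]  L0: P0=S P1=S  mem[L0]=2
18. P1: load  L1  bus=[-]  L1: P0=S P1=S  mem[L1]=96
19. P0: load  L1  bus=[-]  L1: P0=S P1=S  mem[L1]=96
20. P1: store L1 := 91  bus=[BusUpgr]  L1: P0=I P1=M  mem[L1]=96
21. P0: store L0 := 81  bus=[BusUpgr]  L0: P0=M P1=I  mem[L0]=2
22. P0: load  L1  bus=[BusRd,Flush]  L1: P0=S P1=S  mem[L1]=91
23. P1: load  L1  bus=[-]  L1: P0=S P1=S  mem[L1]=91
24. P0: store L1 := 68  bus=[BusUpgr]  L1: P0=M P1=I  mem[L1]=91
25. P1: load  L1  bus=[BusRd,Flush]  L1: P0=S P1=S  mem[L1]=68

state = I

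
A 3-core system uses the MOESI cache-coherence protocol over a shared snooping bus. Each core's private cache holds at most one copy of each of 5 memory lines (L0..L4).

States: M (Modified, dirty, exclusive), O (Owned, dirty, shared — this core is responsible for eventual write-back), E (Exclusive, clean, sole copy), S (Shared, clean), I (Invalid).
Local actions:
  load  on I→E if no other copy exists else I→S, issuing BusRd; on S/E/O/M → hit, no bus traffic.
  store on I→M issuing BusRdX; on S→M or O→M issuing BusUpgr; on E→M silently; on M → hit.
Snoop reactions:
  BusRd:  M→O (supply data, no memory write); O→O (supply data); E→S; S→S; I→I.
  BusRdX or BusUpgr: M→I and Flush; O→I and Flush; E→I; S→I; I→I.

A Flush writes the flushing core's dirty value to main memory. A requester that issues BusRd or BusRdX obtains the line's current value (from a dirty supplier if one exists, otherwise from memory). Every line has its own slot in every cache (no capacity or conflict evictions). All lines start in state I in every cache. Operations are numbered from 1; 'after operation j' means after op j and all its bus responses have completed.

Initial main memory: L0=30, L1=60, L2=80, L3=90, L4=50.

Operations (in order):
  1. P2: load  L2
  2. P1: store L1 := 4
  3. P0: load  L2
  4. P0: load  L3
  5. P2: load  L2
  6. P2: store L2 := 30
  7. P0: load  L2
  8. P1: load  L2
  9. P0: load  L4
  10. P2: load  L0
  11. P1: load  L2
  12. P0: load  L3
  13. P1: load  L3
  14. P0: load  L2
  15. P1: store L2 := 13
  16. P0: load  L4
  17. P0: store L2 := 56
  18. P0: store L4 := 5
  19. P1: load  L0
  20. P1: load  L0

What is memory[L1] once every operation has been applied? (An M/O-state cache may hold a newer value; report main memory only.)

step 1: P2: load  L2  ⟶  IIE  (L2)  txn=BusRd  M[L2]=80
step 2: P1: store L1 := 4  ⟶  IMI  (L1)  txn=BusRdX  M[L1]=60
step 3: P0: load  L2  ⟶  SIS  (L2)  txn=BusRd  M[L2]=80
step 4: P0: load  L3  ⟶  EII  (L3)  txn=BusRd  M[L3]=90
step 5: P2: load  L2  ⟶  SIS  (L2)  txn=∅  M[L2]=80
step 6: P2: store L2 := 30  ⟶  IIM  (L2)  txn=BusUpgr  M[L2]=80
step 7: P0: load  L2  ⟶  SIO  (L2)  txn=BusRd  M[L2]=80
step 8: P1: load  L2  ⟶  SSO  (L2)  txn=BusRd  M[L2]=80
step 9: P0: load  L4  ⟶  EII  (L4)  txn=BusRd  M[L4]=50
step 10: P2: load  L0  ⟶  IIE  (L0)  txn=BusRd  M[L0]=30
step 11: P1: load  L2  ⟶  SSO  (L2)  txn=∅  M[L2]=80
step 12: P0: load  L3  ⟶  EII  (L3)  txn=∅  M[L3]=90
step 13: P1: load  L3  ⟶  SSI  (L3)  txn=BusRd  M[L3]=90
step 14: P0: load  L2  ⟶  SSO  (L2)  txn=∅  M[L2]=80
step 15: P1: store L2 := 13  ⟶  IMI  (L2)  txn=BusUpgr+Flush  M[L2]=30
step 16: P0: load  L4  ⟶  EII  (L4)  txn=∅  M[L4]=50
step 17: P0: store L2 := 56  ⟶  MII  (L2)  txn=BusRdX+Flush  M[L2]=13
step 18: P0: store L4 := 5  ⟶  MII  (L4)  txn=∅  M[L4]=50
step 19: P1: load  L0  ⟶  ISS  (L0)  txn=BusRd  M[L0]=30
step 20: P1: load  L0  ⟶  ISS  (L0)  txn=∅  M[L0]=30

memory[L1] = 60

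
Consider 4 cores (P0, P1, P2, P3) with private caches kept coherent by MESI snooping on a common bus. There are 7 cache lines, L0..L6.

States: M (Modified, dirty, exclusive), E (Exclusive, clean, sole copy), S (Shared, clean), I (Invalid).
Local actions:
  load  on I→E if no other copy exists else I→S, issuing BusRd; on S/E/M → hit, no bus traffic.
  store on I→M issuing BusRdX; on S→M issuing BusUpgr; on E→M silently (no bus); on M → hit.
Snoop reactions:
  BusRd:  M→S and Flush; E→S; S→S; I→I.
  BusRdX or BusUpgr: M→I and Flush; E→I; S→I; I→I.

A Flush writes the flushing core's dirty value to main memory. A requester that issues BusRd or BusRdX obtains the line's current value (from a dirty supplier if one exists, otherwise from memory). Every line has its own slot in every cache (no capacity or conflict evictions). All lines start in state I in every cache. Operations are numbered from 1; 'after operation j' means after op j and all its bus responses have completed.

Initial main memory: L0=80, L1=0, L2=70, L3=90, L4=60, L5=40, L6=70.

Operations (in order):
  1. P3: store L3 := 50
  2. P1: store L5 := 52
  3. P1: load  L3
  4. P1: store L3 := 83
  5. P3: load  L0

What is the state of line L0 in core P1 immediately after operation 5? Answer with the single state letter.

1. P3: store L3 := 50  bus=[BusRdX]  L3: P0=I P1=I P2=I P3=M  mem[L3]=90
2. P1: store L5 := 52  bus=[BusRdX]  L5: P0=I P1=M P2=I P3=I  mem[L5]=40
3. P1: load  L3  bus=[BusRd,Flush]  L3: P0=I P1=S P2=I P3=S  mem[L3]=50
4. P1: store L3 := 83  bus=[BusUpgr]  L3: P0=I P1=M P2=I P3=I  mem[L3]=50
5. P3: load  L0  bus=[BusRd]  L0: P0=I P1=I P2=I P3=E  mem[L0]=80

state = I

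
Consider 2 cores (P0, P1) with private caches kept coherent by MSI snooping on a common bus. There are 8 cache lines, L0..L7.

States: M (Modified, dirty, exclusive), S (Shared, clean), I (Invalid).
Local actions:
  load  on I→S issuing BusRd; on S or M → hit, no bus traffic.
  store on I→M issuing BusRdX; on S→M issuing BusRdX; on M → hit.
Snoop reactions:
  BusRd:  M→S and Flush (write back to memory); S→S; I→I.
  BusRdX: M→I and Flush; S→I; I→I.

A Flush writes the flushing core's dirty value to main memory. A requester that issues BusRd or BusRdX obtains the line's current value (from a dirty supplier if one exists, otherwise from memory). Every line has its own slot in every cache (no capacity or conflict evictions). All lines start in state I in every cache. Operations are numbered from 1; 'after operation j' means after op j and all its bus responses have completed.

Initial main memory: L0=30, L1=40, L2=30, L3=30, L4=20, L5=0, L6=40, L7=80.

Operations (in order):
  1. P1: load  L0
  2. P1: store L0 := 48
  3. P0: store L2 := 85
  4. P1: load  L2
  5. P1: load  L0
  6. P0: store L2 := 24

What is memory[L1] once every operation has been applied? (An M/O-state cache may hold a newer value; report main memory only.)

[1] P1: load  L0 | P0:I, P1:S(30) | bus: BusRd
[2] P1: store L0 := 48 | P0:I, P1:M(48) | bus: BusRdX
[3] P0: store L2 := 85 | P0:M(85), P1:I | bus: BusRdX
[4] P1: load  L2 | P0:S(85), P1:S(85) | bus: BusRd,Flush
[5] P1: load  L0 | P0:I, P1:M(48) | bus: none
[6] P0: store L2 := 24 | P0:M(24), P1:I | bus: BusRdX

memory[L1] = 40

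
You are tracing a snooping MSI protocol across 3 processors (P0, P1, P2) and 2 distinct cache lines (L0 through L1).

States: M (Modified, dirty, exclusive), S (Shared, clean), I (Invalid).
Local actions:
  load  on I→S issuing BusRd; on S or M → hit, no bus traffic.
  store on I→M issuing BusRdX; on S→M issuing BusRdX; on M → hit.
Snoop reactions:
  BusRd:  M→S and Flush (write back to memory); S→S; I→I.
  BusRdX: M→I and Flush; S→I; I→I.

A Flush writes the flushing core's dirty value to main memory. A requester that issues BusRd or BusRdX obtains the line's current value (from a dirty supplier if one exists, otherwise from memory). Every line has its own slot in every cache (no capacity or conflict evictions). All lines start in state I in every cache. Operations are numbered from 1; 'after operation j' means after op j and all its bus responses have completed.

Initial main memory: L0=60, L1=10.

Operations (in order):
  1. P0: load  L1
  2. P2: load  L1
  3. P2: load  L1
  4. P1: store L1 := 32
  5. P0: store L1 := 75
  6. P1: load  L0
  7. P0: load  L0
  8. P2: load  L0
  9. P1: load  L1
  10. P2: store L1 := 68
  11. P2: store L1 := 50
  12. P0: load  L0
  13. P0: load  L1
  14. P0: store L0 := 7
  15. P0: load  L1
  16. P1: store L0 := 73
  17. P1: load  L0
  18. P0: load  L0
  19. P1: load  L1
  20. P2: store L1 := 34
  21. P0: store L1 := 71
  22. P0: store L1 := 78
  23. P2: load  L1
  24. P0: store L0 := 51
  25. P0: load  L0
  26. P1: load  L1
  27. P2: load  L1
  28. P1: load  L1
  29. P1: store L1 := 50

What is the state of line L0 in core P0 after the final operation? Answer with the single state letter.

1. P0: load  L1  bus=[BusRd]  L1: P0=S P1=I P2=I  mem[L1]=10
2. P2: load  L1  bus=[BusRd]  L1: P0=S P1=I P2=S  mem[L1]=10
3. P2: load  L1  bus=[-]  L1: P0=S P1=I P2=S  mem[L1]=10
4. P1: store L1 := 32  bus=[BusRdX]  L1: P0=I P1=M P2=I  mem[L1]=10
5. P0: store L1 := 75  bus=[BusRdX,Flush]  L1: P0=M P1=I P2=I  mem[L1]=32
6. P1: load  L0  bus=[BusRd]  L0: P0=I P1=S P2=I  mem[L0]=60
7. P0: load  L0  bus=[BusRd]  L0: P0=S P1=S P2=I  mem[L0]=60
8. P2: load  L0  bus=[BusRd]  L0: P0=S P1=S P2=S  mem[L0]=60
9. P1: load  L1  bus=[BusRd,Flush]  L1: P0=S P1=S P2=I  mem[L1]=75
10. P2: store L1 := 68  bus=[BusRdX]  L1: P0=I P1=I P2=M  mem[L1]=75
11. P2: store L1 := 50  bus=[-]  L1: P0=I P1=I P2=M  mem[L1]=75
12. P0: load  L0  bus=[-]  L0: P0=S P1=S P2=S  mem[L0]=60
13. P0: load  L1  bus=[BusRd,Flush]  L1: P0=S P1=I P2=S  mem[L1]=50
14. P0: store L0 := 7  bus=[BusRdX]  L0: P0=M P1=I P2=I  mem[L0]=60
15. P0: load  L1  bus=[-]  L1: P0=S P1=I P2=S  mem[L1]=50
16. P1: store L0 := 73  bus=[BusRdX,Flush]  L0: P0=I P1=M P2=I  mem[L0]=7
17. P1: load  L0  bus=[-]  L0: P0=I P1=M P2=I  mem[L0]=7
18. P0: load  L0  bus=[BusRd,Flush]  L0: P0=S P1=S P2=I  mem[L0]=73
19. P1: load  L1  bus=[BusRd]  L1: P0=S P1=S P2=S  mem[L1]=50
20. P2: store L1 := 34  bus=[BusRdX]  L1: P0=I P1=I P2=M  mem[L1]=50
21. P0: store L1 := 71  bus=[BusRdX,Flush]  L1: P0=M P1=I P2=I  mem[L1]=34
22. P0: store L1 := 78  bus=[-]  L1: P0=M P1=I P2=I  mem[L1]=34
23. P2: load  L1  bus=[BusRd,Flush]  L1: P0=S P1=I P2=S  mem[L1]=78
24. P0: store L0 := 51  bus=[BusRdX]  L0: P0=M P1=I P2=I  mem[L0]=73
25. P0: load  L0  bus=[-]  L0: P0=M P1=I P2=I  mem[L0]=73
26. P1: load  L1  bus=[BusRd]  L1: P0=S P1=S P2=S  mem[L1]=78
27. P2: load  L1  bus=[-]  L1: P0=S P1=S P2=S  mem[L1]=78
28. P1: load  L1  bus=[-]  L1: P0=S P1=S P2=S  mem[L1]=78
29. P1: store L1 := 50  bus=[BusRdX]  L1: P0=I P1=M P2=I  mem[L1]=78

state = M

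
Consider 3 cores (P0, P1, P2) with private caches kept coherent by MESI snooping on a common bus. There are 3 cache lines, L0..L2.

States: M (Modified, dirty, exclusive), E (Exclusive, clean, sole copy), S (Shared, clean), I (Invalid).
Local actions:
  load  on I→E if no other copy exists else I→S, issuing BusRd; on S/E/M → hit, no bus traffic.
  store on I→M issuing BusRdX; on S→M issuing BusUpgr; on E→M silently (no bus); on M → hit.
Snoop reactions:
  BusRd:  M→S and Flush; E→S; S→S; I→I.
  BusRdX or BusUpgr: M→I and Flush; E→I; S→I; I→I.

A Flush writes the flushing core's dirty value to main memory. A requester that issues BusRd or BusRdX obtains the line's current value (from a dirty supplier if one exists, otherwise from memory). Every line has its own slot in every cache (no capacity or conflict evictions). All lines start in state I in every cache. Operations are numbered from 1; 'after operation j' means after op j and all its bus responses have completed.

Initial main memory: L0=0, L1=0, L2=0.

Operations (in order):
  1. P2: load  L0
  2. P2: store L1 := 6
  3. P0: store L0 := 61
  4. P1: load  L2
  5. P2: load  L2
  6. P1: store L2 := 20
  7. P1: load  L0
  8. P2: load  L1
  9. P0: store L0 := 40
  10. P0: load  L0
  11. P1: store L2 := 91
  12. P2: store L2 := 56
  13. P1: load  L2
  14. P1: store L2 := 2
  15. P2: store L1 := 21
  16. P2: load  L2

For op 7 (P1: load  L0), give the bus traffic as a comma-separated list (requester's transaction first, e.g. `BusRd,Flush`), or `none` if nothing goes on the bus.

  op1 P2: load  L0 → I/I/E on L0; bus BusRd; mem=0
  op2 P2: store L1 := 6 → I/I/M on L1; bus BusRdX; mem=0
  op3 P0: store L0 := 61 → M/I/I on L0; bus BusRdX; mem=0
  op4 P1: load  L2 → I/E/I on L2; bus BusRd; mem=0
  op5 P2: load  L2 → I/S/S on L2; bus BusRd; mem=0
  op6 P1: store L2 := 20 → I/M/I on L2; bus BusUpgr; mem=0
  op7 P1: load  L0 → S/S/I on L0; bus BusRd Flush; mem=61
  op8 P2: load  L1 → I/I/M on L1; bus (none); mem=0
  op9 P0: store L0 := 40 → M/I/I on L0; bus BusUpgr; mem=61
  op10 P0: load  L0 → M/I/I on L0; bus (none); mem=61
  op11 P1: store L2 := 91 → I/M/I on L2; bus (none); mem=0
  op12 P2: store L2 := 56 → I/I/M on L2; bus BusRdX Flush; mem=91
  op13 P1: load  L2 → I/S/S on L2; bus BusRd Flush; mem=56
  op14 P1: store L2 := 2 → I/M/I on L2; bus BusUpgr; mem=56
  op15 P2: store L1 := 21 → I/I/M on L1; bus (none); mem=0
  op16 P2: load  L2 → I/S/S on L2; bus BusRd Flush; mem=2

bus = BusRd,Flush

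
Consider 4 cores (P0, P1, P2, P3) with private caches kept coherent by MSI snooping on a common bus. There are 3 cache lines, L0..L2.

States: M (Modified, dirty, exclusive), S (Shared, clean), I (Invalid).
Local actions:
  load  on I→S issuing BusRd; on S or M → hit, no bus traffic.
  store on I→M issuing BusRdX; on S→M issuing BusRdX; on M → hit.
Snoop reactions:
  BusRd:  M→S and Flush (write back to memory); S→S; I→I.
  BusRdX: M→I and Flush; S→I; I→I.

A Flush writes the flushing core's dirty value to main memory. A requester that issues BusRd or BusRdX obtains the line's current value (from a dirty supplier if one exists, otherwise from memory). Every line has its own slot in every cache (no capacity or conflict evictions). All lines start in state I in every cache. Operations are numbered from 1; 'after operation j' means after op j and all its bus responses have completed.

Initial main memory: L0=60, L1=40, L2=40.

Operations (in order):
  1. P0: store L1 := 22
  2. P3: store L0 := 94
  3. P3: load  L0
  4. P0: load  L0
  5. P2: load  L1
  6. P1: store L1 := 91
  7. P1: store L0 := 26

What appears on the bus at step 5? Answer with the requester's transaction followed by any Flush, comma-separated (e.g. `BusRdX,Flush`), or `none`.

bus = BusRd,Flush

1. P0: store L1 := 22  bus=[BusRdX]  L1: P0=M P1=I P2=I P3=I  mem[L1]=40
2. P3: store L0 := 94  bus=[BusRdX]  L0: P0=I P1=I P2=I P3=M  mem[L0]=60
3. P3: load  L0  bus=[-]  L0: P0=I P1=I P2=I P3=M  mem[L0]=60
4. P0: load  L0  bus=[BusRd,Flush]  L0: P0=S P1=I P2=I P3=S  mem[L0]=94
5. P2: load  L1  bus=[BusRd,Flush]  L1: P0=S P1=I P2=S P3=I  mem[L1]=22
6. P1: store L1 := 91  bus=[BusRdX]  L1: P0=I P1=M P2=I P3=I  mem[L1]=22
7. P1: store L0 := 26  bus=[BusRdX]  L0: P0=I P1=M P2=I P3=I  mem[L0]=94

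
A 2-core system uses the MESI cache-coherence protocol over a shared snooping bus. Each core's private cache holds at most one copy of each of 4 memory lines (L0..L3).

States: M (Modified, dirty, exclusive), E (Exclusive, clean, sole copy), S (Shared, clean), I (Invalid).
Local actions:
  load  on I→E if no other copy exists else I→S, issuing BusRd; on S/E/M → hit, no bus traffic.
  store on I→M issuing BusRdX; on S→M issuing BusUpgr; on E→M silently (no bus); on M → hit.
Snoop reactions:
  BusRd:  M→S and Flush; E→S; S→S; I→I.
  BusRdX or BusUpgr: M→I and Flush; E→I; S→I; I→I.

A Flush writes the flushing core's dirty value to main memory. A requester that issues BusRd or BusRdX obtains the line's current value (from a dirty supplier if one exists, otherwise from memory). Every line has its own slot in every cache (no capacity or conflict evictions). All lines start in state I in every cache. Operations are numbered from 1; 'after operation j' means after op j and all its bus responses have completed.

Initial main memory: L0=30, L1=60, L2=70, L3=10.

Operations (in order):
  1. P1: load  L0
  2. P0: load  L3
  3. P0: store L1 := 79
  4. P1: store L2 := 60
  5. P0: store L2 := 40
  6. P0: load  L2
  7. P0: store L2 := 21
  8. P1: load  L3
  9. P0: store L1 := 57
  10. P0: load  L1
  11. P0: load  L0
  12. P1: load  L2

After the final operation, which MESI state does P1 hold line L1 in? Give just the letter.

state = I

[1] P1: load  L0 | P0:I, P1:E(30) | bus: BusRd
[2] P0: load  L3 | P0:E(10), P1:I | bus: BusRd
[3] P0: store L1 := 79 | P0:M(79), P1:I | bus: BusRdX
[4] P1: store L2 := 60 | P0:I, P1:M(60) | bus: BusRdX
[5] P0: store L2 := 40 | P0:M(40), P1:I | bus: BusRdX,Flush
[6] P0: load  L2 | P0:M(40), P1:I | bus: none
[7] P0: store L2 := 21 | P0:M(21), P1:I | bus: none
[8] P1: load  L3 | P0:S(10), P1:S(10) | bus: BusRd
[9] P0: store L1 := 57 | P0:M(57), P1:I | bus: none
[10] P0: load  L1 | P0:M(57), P1:I | bus: none
[11] P0: load  L0 | P0:S(30), P1:S(30) | bus: BusRd
[12] P1: load  L2 | P0:S(21), P1:S(21) | bus: BusRd,Flush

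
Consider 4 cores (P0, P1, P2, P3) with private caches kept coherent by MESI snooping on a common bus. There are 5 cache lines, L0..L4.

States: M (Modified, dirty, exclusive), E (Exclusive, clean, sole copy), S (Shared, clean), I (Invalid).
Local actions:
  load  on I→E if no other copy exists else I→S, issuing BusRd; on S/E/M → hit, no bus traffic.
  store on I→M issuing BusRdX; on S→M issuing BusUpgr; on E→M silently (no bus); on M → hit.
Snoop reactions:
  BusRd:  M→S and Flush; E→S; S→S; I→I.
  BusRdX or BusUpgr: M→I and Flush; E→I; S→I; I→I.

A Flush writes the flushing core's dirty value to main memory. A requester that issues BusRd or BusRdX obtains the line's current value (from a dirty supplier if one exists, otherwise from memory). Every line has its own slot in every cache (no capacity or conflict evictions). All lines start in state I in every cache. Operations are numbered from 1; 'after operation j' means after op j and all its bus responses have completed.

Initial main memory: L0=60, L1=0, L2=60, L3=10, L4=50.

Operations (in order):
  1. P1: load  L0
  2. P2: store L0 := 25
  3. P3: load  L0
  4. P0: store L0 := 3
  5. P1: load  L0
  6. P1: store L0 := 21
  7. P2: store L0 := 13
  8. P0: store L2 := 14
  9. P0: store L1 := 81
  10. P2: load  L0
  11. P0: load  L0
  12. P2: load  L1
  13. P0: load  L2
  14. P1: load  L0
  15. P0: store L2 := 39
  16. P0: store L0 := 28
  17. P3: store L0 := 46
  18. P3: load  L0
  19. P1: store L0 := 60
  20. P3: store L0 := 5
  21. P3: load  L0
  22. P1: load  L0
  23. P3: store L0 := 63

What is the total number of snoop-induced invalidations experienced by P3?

[1] P1: load  L0 | P0:I, P1:E(60), P2:I, P3:I | bus: BusRd
[2] P2: store L0 := 25 | P0:I, P1:I, P2:M(25), P3:I | bus: BusRdX
[3] P3: load  L0 | P0:I, P1:I, P2:S(25), P3:S(25) | bus: BusRd,Flush
[4] P0: store L0 := 3 | P0:M(3), P1:I, P2:I, P3:I | bus: BusRdX
[5] P1: load  L0 | P0:S(3), P1:S(3), P2:I, P3:I | bus: BusRd,Flush
[6] P1: store L0 := 21 | P0:I, P1:M(21), P2:I, P3:I | bus: BusUpgr
[7] P2: store L0 := 13 | P0:I, P1:I, P2:M(13), P3:I | bus: BusRdX,Flush
[8] P0: store L2 := 14 | P0:M(14), P1:I, P2:I, P3:I | bus: BusRdX
[9] P0: store L1 := 81 | P0:M(81), P1:I, P2:I, P3:I | bus: BusRdX
[10] P2: load  L0 | P0:I, P1:I, P2:M(13), P3:I | bus: none
[11] P0: load  L0 | P0:S(13), P1:I, P2:S(13), P3:I | bus: BusRd,Flush
[12] P2: load  L1 | P0:S(81), P1:I, P2:S(81), P3:I | bus: BusRd,Flush
[13] P0: load  L2 | P0:M(14), P1:I, P2:I, P3:I | bus: none
[14] P1: load  L0 | P0:S(13), P1:S(13), P2:S(13), P3:I | bus: BusRd
[15] P0: store L2 := 39 | P0:M(39), P1:I, P2:I, P3:I | bus: none
[16] P0: store L0 := 28 | P0:M(28), P1:I, P2:I, P3:I | bus: BusUpgr
[17] P3: store L0 := 46 | P0:I, P1:I, P2:I, P3:M(46) | bus: BusRdX,Flush
[18] P3: load  L0 | P0:I, P1:I, P2:I, P3:M(46) | bus: none
[19] P1: store L0 := 60 | P0:I, P1:M(60), P2:I, P3:I | bus: BusRdX,Flush
[20] P3: store L0 := 5 | P0:I, P1:I, P2:I, P3:M(5) | bus: BusRdX,Flush
[21] P3: load  L0 | P0:I, P1:I, P2:I, P3:M(5) | bus: none
[22] P1: load  L0 | P0:I, P1:S(5), P2:I, P3:S(5) | bus: BusRd,Flush
[23] P3: store L0 := 63 | P0:I, P1:I, P2:I, P3:M(63) | bus: BusUpgr

invalidations = 2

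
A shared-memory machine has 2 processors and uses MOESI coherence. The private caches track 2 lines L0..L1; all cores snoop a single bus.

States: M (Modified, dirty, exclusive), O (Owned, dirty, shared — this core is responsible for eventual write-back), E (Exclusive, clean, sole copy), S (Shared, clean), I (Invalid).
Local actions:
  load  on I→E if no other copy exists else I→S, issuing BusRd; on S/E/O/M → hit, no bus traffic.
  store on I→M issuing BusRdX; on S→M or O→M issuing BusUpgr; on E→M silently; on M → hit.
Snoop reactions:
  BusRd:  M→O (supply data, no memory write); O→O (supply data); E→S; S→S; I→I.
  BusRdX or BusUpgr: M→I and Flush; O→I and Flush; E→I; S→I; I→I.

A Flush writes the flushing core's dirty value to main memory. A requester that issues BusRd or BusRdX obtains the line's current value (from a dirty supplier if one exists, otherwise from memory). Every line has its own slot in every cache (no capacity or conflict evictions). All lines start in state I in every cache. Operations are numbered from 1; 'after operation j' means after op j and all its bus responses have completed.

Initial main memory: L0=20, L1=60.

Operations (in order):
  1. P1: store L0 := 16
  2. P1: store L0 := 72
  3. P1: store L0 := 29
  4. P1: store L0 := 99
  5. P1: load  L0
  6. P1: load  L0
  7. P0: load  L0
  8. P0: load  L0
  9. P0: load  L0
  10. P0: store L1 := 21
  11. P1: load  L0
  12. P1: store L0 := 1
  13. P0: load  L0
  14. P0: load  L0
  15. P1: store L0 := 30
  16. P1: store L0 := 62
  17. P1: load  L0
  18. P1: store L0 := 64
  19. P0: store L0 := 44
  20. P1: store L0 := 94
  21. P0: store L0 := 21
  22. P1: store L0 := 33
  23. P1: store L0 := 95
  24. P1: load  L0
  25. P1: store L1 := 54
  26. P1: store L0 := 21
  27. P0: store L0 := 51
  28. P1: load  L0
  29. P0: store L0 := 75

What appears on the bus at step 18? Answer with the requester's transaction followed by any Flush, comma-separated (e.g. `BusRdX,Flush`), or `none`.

  op1 P1: store L0 := 16 → I/M on L0; bus BusRdX; mem=20
  op2 P1: store L0 := 72 → I/M on L0; bus (none); mem=20
  op3 P1: store L0 := 29 → I/M on L0; bus (none); mem=20
  op4 P1: store L0 := 99 → I/M on L0; bus (none); mem=20
  op5 P1: load  L0 → I/M on L0; bus (none); mem=20
  op6 P1: load  L0 → I/M on L0; bus (none); mem=20
  op7 P0: load  L0 → S/O on L0; bus BusRd; mem=20
  op8 P0: load  L0 → S/O on L0; bus (none); mem=20
  op9 P0: load  L0 → S/O on L0; bus (none); mem=20
  op10 P0: store L1 := 21 → M/I on L1; bus BusRdX; mem=60
  op11 P1: load  L0 → S/O on L0; bus (none); mem=20
  op12 P1: store L0 := 1 → I/M on L0; bus BusUpgr; mem=20
  op13 P0: load  L0 → S/O on L0; bus BusRd; mem=20
  op14 P0: load  L0 → S/O on L0; bus (none); mem=20
  op15 P1: store L0 := 30 → I/M on L0; bus BusUpgr; mem=20
  op16 P1: store L0 := 62 → I/M on L0; bus (none); mem=20
  op17 P1: load  L0 → I/M on L0; bus (none); mem=20
  op18 P1: store L0 := 64 → I/M on L0; bus (none); mem=20
  op19 P0: store L0 := 44 → M/I on L0; bus BusRdX Flush; mem=64
  op20 P1: store L0 := 94 → I/M on L0; bus BusRdX Flush; mem=44
  op21 P0: store L0 := 21 → M/I on L0; bus BusRdX Flush; mem=94
  op22 P1: store L0 := 33 → I/M on L0; bus BusRdX Flush; mem=21
  op23 P1: store L0 := 95 → I/M on L0; bus (none); mem=21
  op24 P1: load  L0 → I/M on L0; bus (none); mem=21
  op25 P1: store L1 := 54 → I/M on L1; bus BusRdX Flush; mem=21
  op26 P1: store L0 := 21 → I/M on L0; bus (none); mem=21
  op27 P0: store L0 := 51 → M/I on L0; bus BusRdX Flush; mem=21
  op28 P1: load  L0 → O/S on L0; bus BusRd; mem=21
  op29 P0: store L0 := 75 → M/I on L0; bus BusUpgr; mem=21

bus = none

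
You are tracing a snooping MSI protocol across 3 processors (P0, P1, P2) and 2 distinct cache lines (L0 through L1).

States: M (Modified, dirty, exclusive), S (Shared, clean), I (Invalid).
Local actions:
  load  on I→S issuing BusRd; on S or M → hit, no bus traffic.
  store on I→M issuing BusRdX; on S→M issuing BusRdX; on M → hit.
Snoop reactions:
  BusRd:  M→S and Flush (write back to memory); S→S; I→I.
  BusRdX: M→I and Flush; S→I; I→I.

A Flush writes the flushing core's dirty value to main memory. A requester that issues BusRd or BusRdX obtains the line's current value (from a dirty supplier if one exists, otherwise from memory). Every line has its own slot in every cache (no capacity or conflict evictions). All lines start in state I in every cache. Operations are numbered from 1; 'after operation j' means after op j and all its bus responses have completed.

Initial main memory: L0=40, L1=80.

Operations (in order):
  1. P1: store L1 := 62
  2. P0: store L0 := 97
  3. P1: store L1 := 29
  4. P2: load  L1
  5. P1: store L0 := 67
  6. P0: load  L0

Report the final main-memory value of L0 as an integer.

  op1 P1: store L1 := 62 → I/M/I on L1; bus BusRdX; mem=80
  op2 P0: store L0 := 97 → M/I/I on L0; bus BusRdX; mem=40
  op3 P1: store L1 := 29 → I/M/I on L1; bus (none); mem=80
  op4 P2: load  L1 → I/S/S on L1; bus BusRd Flush; mem=29
  op5 P1: store L0 := 67 → I/M/I on L0; bus BusRdX Flush; mem=97
  op6 P0: load  L0 → S/S/I on L0; bus BusRd Flush; mem=67

memory[L0] = 67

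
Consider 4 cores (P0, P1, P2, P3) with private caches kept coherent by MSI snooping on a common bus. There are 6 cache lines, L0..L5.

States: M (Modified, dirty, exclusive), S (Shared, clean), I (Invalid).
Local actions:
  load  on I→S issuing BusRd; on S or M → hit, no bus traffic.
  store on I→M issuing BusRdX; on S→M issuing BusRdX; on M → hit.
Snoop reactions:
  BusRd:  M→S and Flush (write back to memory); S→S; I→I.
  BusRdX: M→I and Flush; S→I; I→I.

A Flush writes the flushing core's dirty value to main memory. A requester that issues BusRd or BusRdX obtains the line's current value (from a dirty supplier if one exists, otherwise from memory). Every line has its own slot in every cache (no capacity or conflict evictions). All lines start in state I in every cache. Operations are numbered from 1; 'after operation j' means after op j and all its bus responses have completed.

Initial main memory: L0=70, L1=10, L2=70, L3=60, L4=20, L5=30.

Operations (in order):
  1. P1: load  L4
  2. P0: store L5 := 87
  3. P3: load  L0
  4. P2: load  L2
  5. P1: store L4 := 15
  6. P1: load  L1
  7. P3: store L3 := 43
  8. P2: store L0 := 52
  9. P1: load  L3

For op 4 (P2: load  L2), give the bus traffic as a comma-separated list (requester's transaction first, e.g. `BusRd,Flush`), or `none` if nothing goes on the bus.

step 1: P1: load  L4  ⟶  ISII  (L4)  txn=BusRd  M[L4]=20
step 2: P0: store L5 := 87  ⟶  MIII  (L5)  txn=BusRdX  M[L5]=30
step 3: P3: load  L0  ⟶  IIIS  (L0)  txn=BusRd  M[L0]=70
step 4: P2: load  L2  ⟶  IISI  (L2)  txn=BusRd  M[L2]=70
step 5: P1: store L4 := 15  ⟶  IMII  (L4)  txn=BusRdX  M[L4]=20
step 6: P1: load  L1  ⟶  ISII  (L1)  txn=BusRd  M[L1]=10
step 7: P3: store L3 := 43  ⟶  IIIM  (L3)  txn=BusRdX  M[L3]=60
step 8: P2: store L0 := 52  ⟶  IIMI  (L0)  txn=BusRdX  M[L0]=70
step 9: P1: load  L3  ⟶  ISIS  (L3)  txn=BusRd+Flush  M[L3]=43

bus = BusRd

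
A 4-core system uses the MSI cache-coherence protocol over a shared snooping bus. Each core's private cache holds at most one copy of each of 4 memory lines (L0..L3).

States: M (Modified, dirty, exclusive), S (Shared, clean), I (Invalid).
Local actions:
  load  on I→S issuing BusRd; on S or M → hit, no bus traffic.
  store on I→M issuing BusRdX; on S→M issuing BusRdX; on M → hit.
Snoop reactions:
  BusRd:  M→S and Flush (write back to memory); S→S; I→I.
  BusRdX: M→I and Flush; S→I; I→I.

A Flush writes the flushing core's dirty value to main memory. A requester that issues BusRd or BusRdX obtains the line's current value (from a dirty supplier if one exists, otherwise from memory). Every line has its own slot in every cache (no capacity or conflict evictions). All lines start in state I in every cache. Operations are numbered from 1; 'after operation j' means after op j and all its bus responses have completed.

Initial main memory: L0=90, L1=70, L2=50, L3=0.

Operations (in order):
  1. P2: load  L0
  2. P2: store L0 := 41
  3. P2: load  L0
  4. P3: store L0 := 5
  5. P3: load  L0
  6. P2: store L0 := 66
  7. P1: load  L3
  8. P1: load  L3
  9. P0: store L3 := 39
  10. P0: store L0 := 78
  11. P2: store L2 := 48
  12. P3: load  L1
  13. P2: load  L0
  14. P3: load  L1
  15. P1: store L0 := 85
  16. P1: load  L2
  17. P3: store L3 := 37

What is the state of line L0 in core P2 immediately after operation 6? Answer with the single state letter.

step 1: P2: load  L0  ⟶  IISI  (L0)  txn=BusRd  M[L0]=90
step 2: P2: store L0 := 41  ⟶  IIMI  (L0)  txn=BusRdX  M[L0]=90
step 3: P2: load  L0  ⟶  IIMI  (L0)  txn=∅  M[L0]=90
step 4: P3: store L0 := 5  ⟶  IIIM  (L0)  txn=BusRdX+Flush  M[L0]=41
step 5: P3: load  L0  ⟶  IIIM  (L0)  txn=∅  M[L0]=41
step 6: P2: store L0 := 66  ⟶  IIMI  (L0)  txn=BusRdX+Flush  M[L0]=5
step 7: P1: load  L3  ⟶  ISII  (L3)  txn=BusRd  M[L3]=0
step 8: P1: load  L3  ⟶  ISII  (L3)  txn=∅  M[L3]=0
step 9: P0: store L3 := 39  ⟶  MIII  (L3)  txn=BusRdX  M[L3]=0
step 10: P0: store L0 := 78  ⟶  MIII  (L0)  txn=BusRdX+Flush  M[L0]=66
step 11: P2: store L2 := 48  ⟶  IIMI  (L2)  txn=BusRdX  M[L2]=50
step 12: P3: load  L1  ⟶  IIIS  (L1)  txn=BusRd  M[L1]=70
step 13: P2: load  L0  ⟶  SISI  (L0)  txn=BusRd+Flush  M[L0]=78
step 14: P3: load  L1  ⟶  IIIS  (L1)  txn=∅  M[L1]=70
step 15: P1: store L0 := 85  ⟶  IMII  (L0)  txn=BusRdX  M[L0]=78
step 16: P1: load  L2  ⟶  ISSI  (L2)  txn=BusRd+Flush  M[L2]=48
step 17: P3: store L3 := 37  ⟶  IIIM  (L3)  txn=BusRdX+Flush  M[L3]=39

state = M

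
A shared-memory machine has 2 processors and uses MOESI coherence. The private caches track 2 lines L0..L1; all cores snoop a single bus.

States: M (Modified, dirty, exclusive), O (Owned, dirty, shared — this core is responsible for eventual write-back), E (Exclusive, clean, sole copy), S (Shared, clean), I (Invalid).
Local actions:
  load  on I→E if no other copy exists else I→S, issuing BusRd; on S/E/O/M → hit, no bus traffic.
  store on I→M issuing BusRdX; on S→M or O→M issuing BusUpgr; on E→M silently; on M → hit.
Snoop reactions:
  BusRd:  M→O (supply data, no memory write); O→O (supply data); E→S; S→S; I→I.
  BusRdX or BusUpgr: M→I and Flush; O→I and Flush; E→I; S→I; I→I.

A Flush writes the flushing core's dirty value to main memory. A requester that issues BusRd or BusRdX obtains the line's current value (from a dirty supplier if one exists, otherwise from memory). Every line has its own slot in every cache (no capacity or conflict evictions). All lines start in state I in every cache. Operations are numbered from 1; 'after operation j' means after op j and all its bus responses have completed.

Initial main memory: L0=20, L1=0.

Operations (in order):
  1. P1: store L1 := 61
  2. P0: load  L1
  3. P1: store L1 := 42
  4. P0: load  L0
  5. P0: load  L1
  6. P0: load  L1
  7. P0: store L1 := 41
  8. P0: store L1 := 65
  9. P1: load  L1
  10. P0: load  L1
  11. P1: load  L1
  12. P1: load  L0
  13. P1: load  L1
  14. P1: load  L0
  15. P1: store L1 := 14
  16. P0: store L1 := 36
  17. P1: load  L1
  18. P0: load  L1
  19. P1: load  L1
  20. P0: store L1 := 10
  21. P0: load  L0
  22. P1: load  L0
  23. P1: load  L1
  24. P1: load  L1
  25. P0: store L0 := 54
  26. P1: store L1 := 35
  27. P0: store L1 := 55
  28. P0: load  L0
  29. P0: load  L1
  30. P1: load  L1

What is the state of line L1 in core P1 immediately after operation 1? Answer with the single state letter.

state = M

  op1 P1: store L1 := 61 → I/M on L1; bus BusRdX; mem=0
  op2 P0: load  L1 → S/O on L1; bus BusRd; mem=0
  op3 P1: store L1 := 42 → I/M on L1; bus BusUpgr; mem=0
  op4 P0: load  L0 → E/I on L0; bus BusRd; mem=20
  op5 P0: load  L1 → S/O on L1; bus BusRd; mem=0
  op6 P0: load  L1 → S/O on L1; bus (none); mem=0
  op7 P0: store L1 := 41 → M/I on L1; bus BusUpgr Flush; mem=42
  op8 P0: store L1 := 65 → M/I on L1; bus (none); mem=42
  op9 P1: load  L1 → O/S on L1; bus BusRd; mem=42
  op10 P0: load  L1 → O/S on L1; bus (none); mem=42
  op11 P1: load  L1 → O/S on L1; bus (none); mem=42
  op12 P1: load  L0 → S/S on L0; bus BusRd; mem=20
  op13 P1: load  L1 → O/S on L1; bus (none); mem=42
  op14 P1: load  L0 → S/S on L0; bus (none); mem=20
  op15 P1: store L1 := 14 → I/M on L1; bus BusUpgr Flush; mem=65
  op16 P0: store L1 := 36 → M/I on L1; bus BusRdX Flush; mem=14
  op17 P1: load  L1 → O/S on L1; bus BusRd; mem=14
  op18 P0: load  L1 → O/S on L1; bus (none); mem=14
  op19 P1: load  L1 → O/S on L1; bus (none); mem=14
  op20 P0: store L1 := 10 → M/I on L1; bus BusUpgr; mem=14
  op21 P0: load  L0 → S/S on L0; bus (none); mem=20
  op22 P1: load  L0 → S/S on L0; bus (none); mem=20
  op23 P1: load  L1 → O/S on L1; bus BusRd; mem=14
  op24 P1: load  L1 → O/S on L1; bus (none); mem=14
  op25 P0: store L0 := 54 → M/I on L0; bus BusUpgr; mem=20
  op26 P1: store L1 := 35 → I/M on L1; bus BusUpgr Flush; mem=10
  op27 P0: store L1 := 55 → M/I on L1; bus BusRdX Flush; mem=35
  op28 P0: load  L0 → M/I on L0; bus (none); mem=20
  op29 P0: load  L1 → M/I on L1; bus (none); mem=35
  op30 P1: load  L1 → O/S on L1; bus BusRd; mem=35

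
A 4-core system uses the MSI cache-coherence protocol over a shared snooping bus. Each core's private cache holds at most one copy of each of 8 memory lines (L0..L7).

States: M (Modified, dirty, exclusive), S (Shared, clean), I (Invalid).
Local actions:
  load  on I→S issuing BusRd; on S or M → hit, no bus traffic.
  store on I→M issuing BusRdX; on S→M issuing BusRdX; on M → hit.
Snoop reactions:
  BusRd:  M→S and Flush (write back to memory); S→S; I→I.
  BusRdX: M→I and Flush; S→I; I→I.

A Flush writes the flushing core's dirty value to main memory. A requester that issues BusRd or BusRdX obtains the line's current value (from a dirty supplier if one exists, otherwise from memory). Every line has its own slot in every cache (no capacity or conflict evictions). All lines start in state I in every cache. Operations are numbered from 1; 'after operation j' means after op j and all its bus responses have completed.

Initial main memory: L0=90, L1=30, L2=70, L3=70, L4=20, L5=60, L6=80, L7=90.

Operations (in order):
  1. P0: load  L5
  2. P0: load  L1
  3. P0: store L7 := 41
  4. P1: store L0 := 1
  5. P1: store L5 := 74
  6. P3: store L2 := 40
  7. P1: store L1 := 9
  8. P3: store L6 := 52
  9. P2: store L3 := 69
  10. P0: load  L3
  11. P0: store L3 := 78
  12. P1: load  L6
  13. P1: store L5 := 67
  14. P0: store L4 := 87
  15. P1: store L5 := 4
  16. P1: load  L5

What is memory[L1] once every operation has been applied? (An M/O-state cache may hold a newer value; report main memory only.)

step 1: P0: load  L5  ⟶  SIII  (L5)  txn=BusRd  M[L5]=60
step 2: P0: load  L1  ⟶  SIII  (L1)  txn=BusRd  M[L1]=30
step 3: P0: store L7 := 41  ⟶  MIII  (L7)  txn=BusRdX  M[L7]=90
step 4: P1: store L0 := 1  ⟶  IMII  (L0)  txn=BusRdX  M[L0]=90
step 5: P1: store L5 := 74  ⟶  IMII  (L5)  txn=BusRdX  M[L5]=60
step 6: P3: store L2 := 40  ⟶  IIIM  (L2)  txn=BusRdX  M[L2]=70
step 7: P1: store L1 := 9  ⟶  IMII  (L1)  txn=BusRdX  M[L1]=30
step 8: P3: store L6 := 52  ⟶  IIIM  (L6)  txn=BusRdX  M[L6]=80
step 9: P2: store L3 := 69  ⟶  IIMI  (L3)  txn=BusRdX  M[L3]=70
step 10: P0: load  L3  ⟶  SISI  (L3)  txn=BusRd+Flush  M[L3]=69
step 11: P0: store L3 := 78  ⟶  MIII  (L3)  txn=BusRdX  M[L3]=69
step 12: P1: load  L6  ⟶  ISIS  (L6)  txn=BusRd+Flush  M[L6]=52
step 13: P1: store L5 := 67  ⟶  IMII  (L5)  txn=∅  M[L5]=60
step 14: P0: store L4 := 87  ⟶  MIII  (L4)  txn=BusRdX  M[L4]=20
step 15: P1: store L5 := 4  ⟶  IMII  (L5)  txn=∅  M[L5]=60
step 16: P1: load  L5  ⟶  IMII  (L5)  txn=∅  M[L5]=60

memory[L1] = 30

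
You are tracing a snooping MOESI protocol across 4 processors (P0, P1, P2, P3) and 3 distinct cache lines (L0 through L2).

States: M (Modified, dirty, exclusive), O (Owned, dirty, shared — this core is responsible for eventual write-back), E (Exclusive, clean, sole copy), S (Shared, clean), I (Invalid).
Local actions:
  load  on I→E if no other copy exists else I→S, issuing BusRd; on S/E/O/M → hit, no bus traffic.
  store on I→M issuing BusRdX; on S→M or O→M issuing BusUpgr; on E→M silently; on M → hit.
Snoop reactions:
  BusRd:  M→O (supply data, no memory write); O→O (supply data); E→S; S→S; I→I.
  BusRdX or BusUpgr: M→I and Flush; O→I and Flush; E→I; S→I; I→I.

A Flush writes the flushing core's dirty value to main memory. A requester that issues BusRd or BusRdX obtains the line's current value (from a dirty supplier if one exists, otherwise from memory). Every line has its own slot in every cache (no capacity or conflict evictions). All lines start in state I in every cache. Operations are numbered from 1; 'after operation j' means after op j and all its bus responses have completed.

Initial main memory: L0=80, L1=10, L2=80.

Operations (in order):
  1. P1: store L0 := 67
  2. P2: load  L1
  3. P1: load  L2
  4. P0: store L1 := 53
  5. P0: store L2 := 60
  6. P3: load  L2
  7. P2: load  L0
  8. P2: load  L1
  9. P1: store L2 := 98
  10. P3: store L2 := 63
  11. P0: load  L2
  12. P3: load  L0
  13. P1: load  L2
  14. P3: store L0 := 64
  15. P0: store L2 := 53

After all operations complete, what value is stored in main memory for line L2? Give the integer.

memory[L2] = 63

[1] P1: store L0 := 67 | P0:I, P1:M(67), P2:I, P3:I | bus: BusRdX
[2] P2: load  L1 | P0:I, P1:I, P2:E(10), P3:I | bus: BusRd
[3] P1: load  L2 | P0:I, P1:E(80), P2:I, P3:I | bus: BusRd
[4] P0: store L1 := 53 | P0:M(53), P1:I, P2:I, P3:I | bus: BusRdX
[5] P0: store L2 := 60 | P0:M(60), P1:I, P2:I, P3:I | bus: BusRdX
[6] P3: load  L2 | P0:O(60), P1:I, P2:I, P3:S(60) | bus: BusRd
[7] P2: load  L0 | P0:I, P1:O(67), P2:S(67), P3:I | bus: BusRd
[8] P2: load  L1 | P0:O(53), P1:I, P2:S(53), P3:I | bus: BusRd
[9] P1: store L2 := 98 | P0:I, P1:M(98), P2:I, P3:I | bus: BusRdX,Flush
[10] P3: store L2 := 63 | P0:I, P1:I, P2:I, P3:M(63) | bus: BusRdX,Flush
[11] P0: load  L2 | P0:S(63), P1:I, P2:I, P3:O(63) | bus: BusRd
[12] P3: load  L0 | P0:I, P1:O(67), P2:S(67), P3:S(67) | bus: BusRd
[13] P1: load  L2 | P0:S(63), P1:S(63), P2:I, P3:O(63) | bus: BusRd
[14] P3: store L0 := 64 | P0:I, P1:I, P2:I, P3:M(64) | bus: BusUpgr,Flush
[15] P0: store L2 := 53 | P0:M(53), P1:I, P2:I, P3:I | bus: BusUpgr,Flush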